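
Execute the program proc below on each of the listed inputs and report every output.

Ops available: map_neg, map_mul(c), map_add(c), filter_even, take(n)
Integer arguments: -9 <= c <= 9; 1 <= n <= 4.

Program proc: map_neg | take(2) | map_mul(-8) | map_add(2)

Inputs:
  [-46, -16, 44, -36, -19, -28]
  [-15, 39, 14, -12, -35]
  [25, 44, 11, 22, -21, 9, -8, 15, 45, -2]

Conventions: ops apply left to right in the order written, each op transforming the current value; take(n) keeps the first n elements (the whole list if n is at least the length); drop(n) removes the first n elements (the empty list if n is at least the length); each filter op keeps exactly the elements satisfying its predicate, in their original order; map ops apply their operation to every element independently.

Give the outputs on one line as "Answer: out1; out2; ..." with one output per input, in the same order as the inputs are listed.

[-366, -126]; [-118, 314]; [202, 354]

Execution, op by op:
  [-46, -16, 44, -36, -19, -28] -> [46, 16, -44, 36, 19, 28] -> [46, 16] -> [-368, -128] -> [-366, -126]
  [-15, 39, 14, -12, -35] -> [15, -39, -14, 12, 35] -> [15, -39] -> [-120, 312] -> [-118, 314]
  [25, 44, 11, 22, -21, 9, -8, 15, 45, -2] -> [-25, -44, -11, -22, 21, -9, 8, -15, -45, 2] -> [-25, -44] -> [200, 352] -> [202, 354]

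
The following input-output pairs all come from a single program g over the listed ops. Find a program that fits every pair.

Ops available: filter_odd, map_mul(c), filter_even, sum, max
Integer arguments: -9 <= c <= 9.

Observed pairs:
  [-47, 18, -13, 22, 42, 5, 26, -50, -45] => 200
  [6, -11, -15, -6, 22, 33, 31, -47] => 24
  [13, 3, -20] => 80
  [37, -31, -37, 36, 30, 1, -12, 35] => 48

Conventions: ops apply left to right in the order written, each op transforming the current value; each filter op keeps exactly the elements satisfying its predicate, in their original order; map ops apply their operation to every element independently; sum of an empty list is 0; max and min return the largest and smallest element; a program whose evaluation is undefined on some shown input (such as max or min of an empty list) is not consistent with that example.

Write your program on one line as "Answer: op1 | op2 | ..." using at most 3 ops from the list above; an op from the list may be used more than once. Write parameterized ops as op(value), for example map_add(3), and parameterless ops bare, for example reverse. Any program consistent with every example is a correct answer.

filter_even | map_mul(-4) | max

Check, running the answer program on each example:
  [-47, 18, -13, 22, 42, 5, 26, -50, -45] -> [18, 22, 42, 26, -50] -> [-72, -88, -168, -104, 200] -> 200
  [6, -11, -15, -6, 22, 33, 31, -47] -> [6, -6, 22] -> [-24, 24, -88] -> 24
  [13, 3, -20] -> [-20] -> [80] -> 80
  [37, -31, -37, 36, 30, 1, -12, 35] -> [36, 30, -12] -> [-144, -120, 48] -> 48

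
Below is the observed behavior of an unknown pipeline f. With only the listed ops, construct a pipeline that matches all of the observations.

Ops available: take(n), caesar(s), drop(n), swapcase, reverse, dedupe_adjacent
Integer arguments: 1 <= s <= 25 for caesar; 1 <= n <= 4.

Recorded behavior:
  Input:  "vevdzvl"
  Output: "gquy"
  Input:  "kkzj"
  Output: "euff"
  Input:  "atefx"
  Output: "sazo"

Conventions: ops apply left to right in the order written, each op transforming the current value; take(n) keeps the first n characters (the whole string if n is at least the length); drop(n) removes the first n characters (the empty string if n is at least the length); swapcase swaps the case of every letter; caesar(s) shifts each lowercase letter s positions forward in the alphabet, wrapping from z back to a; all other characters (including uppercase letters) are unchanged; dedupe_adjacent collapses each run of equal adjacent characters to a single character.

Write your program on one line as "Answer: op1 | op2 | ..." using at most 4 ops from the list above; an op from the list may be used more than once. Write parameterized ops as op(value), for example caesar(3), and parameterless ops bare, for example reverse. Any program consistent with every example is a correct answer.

reverse | take(4) | caesar(21)

Check, running the answer program on each example:
  "vevdzvl" -> "lvzdvev" -> "lvzd" -> "gquy"
  "kkzj" -> "jzkk" -> "jzkk" -> "euff"
  "atefx" -> "xfeta" -> "xfet" -> "sazo"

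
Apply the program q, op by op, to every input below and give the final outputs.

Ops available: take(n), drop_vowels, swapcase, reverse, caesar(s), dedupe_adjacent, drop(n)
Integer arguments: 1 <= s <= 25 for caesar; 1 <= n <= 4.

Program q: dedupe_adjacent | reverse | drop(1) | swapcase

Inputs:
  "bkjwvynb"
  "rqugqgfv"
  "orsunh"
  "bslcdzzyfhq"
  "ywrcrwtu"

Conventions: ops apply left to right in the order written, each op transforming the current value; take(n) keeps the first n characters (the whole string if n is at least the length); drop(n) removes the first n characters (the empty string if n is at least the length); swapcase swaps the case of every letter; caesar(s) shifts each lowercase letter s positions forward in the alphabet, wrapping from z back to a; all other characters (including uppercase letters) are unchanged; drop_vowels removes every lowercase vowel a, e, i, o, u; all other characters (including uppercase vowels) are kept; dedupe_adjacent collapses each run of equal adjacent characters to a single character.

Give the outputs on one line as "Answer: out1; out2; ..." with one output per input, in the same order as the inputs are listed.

Execution, op by op:
  "bkjwvynb" -> "bkjwvynb" -> "bnyvwjkb" -> "nyvwjkb" -> "NYVWJKB"
  "rqugqgfv" -> "rqugqgfv" -> "vfgqguqr" -> "fgqguqr" -> "FGQGUQR"
  "orsunh" -> "orsunh" -> "hnusro" -> "nusro" -> "NUSRO"
  "bslcdzzyfhq" -> "bslcdzyfhq" -> "qhfyzdclsb" -> "hfyzdclsb" -> "HFYZDCLSB"
  "ywrcrwtu" -> "ywrcrwtu" -> "utwrcrwy" -> "twrcrwy" -> "TWRCRWY"

"NYVWJKB"; "FGQGUQR"; "NUSRO"; "HFYZDCLSB"; "TWRCRWY"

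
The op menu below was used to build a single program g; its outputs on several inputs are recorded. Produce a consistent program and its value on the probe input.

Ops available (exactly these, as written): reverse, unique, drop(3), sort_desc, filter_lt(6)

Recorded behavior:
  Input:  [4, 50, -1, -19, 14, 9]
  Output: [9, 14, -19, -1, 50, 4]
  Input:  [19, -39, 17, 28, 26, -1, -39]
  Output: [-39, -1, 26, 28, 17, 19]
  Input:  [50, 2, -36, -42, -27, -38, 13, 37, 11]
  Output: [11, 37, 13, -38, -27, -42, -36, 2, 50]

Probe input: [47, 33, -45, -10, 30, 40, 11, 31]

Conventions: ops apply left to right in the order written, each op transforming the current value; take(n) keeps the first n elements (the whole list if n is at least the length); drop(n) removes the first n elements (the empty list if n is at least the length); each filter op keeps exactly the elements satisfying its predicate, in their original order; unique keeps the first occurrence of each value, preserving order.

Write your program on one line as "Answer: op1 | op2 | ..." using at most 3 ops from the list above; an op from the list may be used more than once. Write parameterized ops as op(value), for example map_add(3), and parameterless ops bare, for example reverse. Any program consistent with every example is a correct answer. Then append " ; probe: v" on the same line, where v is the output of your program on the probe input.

reverse | unique ; probe: [31, 11, 40, 30, -10, -45, 33, 47]

Check, running the answer program on each example:
  [4, 50, -1, -19, 14, 9] -> [9, 14, -19, -1, 50, 4] -> [9, 14, -19, -1, 50, 4]
  [19, -39, 17, 28, 26, -1, -39] -> [-39, -1, 26, 28, 17, -39, 19] -> [-39, -1, 26, 28, 17, 19]
  [50, 2, -36, -42, -27, -38, 13, 37, 11] -> [11, 37, 13, -38, -27, -42, -36, 2, 50] -> [11, 37, 13, -38, -27, -42, -36, 2, 50]
  probe: [47, 33, -45, -10, 30, 40, 11, 31] -> [31, 11, 40, 30, -10, -45, 33, 47] -> [31, 11, 40, 30, -10, -45, 33, 47]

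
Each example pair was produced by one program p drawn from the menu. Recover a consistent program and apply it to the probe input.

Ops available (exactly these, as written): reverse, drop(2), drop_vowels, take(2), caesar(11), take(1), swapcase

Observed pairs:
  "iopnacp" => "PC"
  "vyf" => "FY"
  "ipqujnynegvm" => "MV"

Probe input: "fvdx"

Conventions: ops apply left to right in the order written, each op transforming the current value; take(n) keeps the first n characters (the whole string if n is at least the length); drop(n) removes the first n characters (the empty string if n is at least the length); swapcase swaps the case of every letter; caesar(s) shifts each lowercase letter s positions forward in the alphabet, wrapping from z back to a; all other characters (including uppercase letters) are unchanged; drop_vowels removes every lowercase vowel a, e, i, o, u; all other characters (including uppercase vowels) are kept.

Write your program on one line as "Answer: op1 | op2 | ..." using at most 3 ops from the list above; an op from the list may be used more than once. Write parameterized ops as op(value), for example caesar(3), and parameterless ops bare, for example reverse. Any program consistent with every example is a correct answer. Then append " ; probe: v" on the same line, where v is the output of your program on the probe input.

swapcase | reverse | take(2) ; probe: "XD"

Check, running the answer program on each example:
  "iopnacp" -> "IOPNACP" -> "PCANPOI" -> "PC"
  "vyf" -> "VYF" -> "FYV" -> "FY"
  "ipqujnynegvm" -> "IPQUJNYNEGVM" -> "MVGENYNJUQPI" -> "MV"
  probe: "fvdx" -> "FVDX" -> "XDVF" -> "XD"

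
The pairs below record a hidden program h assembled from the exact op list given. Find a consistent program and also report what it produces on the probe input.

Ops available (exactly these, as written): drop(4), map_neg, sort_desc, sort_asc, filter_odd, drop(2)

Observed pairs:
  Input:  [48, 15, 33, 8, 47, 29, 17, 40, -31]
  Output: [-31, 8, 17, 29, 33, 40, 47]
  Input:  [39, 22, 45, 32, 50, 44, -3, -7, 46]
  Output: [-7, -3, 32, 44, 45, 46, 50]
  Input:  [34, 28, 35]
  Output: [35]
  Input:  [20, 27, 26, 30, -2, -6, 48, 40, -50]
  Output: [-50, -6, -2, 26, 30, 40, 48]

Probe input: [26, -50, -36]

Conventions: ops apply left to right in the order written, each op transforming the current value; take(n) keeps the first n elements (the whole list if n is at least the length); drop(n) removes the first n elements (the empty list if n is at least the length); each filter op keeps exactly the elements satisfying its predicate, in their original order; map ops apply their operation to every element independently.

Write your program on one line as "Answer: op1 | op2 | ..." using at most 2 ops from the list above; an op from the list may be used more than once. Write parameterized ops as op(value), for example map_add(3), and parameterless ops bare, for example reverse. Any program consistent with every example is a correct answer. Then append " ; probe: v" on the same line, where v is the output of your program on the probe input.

drop(2) | sort_asc ; probe: [-36]

Check, running the answer program on each example:
  [48, 15, 33, 8, 47, 29, 17, 40, -31] -> [33, 8, 47, 29, 17, 40, -31] -> [-31, 8, 17, 29, 33, 40, 47]
  [39, 22, 45, 32, 50, 44, -3, -7, 46] -> [45, 32, 50, 44, -3, -7, 46] -> [-7, -3, 32, 44, 45, 46, 50]
  [34, 28, 35] -> [35] -> [35]
  [20, 27, 26, 30, -2, -6, 48, 40, -50] -> [26, 30, -2, -6, 48, 40, -50] -> [-50, -6, -2, 26, 30, 40, 48]
  probe: [26, -50, -36] -> [-36] -> [-36]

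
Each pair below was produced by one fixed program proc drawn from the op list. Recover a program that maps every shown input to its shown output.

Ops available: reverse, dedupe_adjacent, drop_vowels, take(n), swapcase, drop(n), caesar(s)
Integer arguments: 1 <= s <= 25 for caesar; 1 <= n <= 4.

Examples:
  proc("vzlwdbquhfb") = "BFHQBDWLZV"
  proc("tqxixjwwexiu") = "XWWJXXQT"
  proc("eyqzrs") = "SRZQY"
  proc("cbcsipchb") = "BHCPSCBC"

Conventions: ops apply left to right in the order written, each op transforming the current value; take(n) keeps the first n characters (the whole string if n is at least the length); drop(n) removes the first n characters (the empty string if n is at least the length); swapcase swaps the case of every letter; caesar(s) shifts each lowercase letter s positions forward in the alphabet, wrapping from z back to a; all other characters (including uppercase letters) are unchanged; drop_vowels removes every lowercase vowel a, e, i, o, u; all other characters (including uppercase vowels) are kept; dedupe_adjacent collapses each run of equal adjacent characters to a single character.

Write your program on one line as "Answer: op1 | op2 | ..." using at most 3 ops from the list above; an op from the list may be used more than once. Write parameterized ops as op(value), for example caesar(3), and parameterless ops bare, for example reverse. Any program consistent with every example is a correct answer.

drop_vowels | reverse | swapcase

Check, running the answer program on each example:
  "vzlwdbquhfb" -> "vzlwdbqhfb" -> "bfhqbdwlzv" -> "BFHQBDWLZV"
  "tqxixjwwexiu" -> "tqxxjwwx" -> "xwwjxxqt" -> "XWWJXXQT"
  "eyqzrs" -> "yqzrs" -> "srzqy" -> "SRZQY"
  "cbcsipchb" -> "cbcspchb" -> "bhcpscbc" -> "BHCPSCBC"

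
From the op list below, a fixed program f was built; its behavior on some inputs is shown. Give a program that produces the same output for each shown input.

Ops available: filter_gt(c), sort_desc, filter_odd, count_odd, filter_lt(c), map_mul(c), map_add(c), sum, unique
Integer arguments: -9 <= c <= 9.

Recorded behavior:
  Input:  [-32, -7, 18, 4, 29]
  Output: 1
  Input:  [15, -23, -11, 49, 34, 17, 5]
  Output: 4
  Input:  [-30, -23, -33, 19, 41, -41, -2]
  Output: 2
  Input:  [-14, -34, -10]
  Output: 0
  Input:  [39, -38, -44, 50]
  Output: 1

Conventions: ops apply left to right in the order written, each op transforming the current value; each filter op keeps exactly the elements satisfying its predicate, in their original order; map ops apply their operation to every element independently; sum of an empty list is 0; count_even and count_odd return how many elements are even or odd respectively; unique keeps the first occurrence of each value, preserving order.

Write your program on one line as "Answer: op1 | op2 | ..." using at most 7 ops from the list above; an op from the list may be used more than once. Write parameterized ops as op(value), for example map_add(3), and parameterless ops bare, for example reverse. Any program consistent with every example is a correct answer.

filter_odd | map_mul(-3) | filter_lt(-3) | map_add(-2) | sort_desc | count_odd

Check, running the answer program on each example:
  [-32, -7, 18, 4, 29] -> [-7, 29] -> [21, -87] -> [-87] -> [-89] -> [-89] -> 1
  [15, -23, -11, 49, 34, 17, 5] -> [15, -23, -11, 49, 17, 5] -> [-45, 69, 33, -147, -51, -15] -> [-45, -147, -51, -15] -> [-47, -149, -53, -17] -> [-17, -47, -53, -149] -> 4
  [-30, -23, -33, 19, 41, -41, -2] -> [-23, -33, 19, 41, -41] -> [69, 99, -57, -123, 123] -> [-57, -123] -> [-59, -125] -> [-59, -125] -> 2
  [-14, -34, -10] -> [] -> [] -> [] -> [] -> [] -> 0
  [39, -38, -44, 50] -> [39] -> [-117] -> [-117] -> [-119] -> [-119] -> 1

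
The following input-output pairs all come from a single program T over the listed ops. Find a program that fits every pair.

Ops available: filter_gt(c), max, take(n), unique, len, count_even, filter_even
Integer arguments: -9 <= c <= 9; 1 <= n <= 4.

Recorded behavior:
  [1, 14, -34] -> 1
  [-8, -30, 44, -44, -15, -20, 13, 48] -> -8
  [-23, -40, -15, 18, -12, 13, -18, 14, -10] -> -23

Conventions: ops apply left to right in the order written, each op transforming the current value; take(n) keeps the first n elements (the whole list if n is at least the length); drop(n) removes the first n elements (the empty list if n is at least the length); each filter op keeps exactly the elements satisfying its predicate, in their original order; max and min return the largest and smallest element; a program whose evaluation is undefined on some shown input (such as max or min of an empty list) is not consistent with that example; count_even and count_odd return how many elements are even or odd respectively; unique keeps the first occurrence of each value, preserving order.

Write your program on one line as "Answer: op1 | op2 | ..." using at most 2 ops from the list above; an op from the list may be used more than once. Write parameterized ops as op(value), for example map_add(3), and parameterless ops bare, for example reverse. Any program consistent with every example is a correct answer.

take(1) | max

Check, running the answer program on each example:
  [1, 14, -34] -> [1] -> 1
  [-8, -30, 44, -44, -15, -20, 13, 48] -> [-8] -> -8
  [-23, -40, -15, 18, -12, 13, -18, 14, -10] -> [-23] -> -23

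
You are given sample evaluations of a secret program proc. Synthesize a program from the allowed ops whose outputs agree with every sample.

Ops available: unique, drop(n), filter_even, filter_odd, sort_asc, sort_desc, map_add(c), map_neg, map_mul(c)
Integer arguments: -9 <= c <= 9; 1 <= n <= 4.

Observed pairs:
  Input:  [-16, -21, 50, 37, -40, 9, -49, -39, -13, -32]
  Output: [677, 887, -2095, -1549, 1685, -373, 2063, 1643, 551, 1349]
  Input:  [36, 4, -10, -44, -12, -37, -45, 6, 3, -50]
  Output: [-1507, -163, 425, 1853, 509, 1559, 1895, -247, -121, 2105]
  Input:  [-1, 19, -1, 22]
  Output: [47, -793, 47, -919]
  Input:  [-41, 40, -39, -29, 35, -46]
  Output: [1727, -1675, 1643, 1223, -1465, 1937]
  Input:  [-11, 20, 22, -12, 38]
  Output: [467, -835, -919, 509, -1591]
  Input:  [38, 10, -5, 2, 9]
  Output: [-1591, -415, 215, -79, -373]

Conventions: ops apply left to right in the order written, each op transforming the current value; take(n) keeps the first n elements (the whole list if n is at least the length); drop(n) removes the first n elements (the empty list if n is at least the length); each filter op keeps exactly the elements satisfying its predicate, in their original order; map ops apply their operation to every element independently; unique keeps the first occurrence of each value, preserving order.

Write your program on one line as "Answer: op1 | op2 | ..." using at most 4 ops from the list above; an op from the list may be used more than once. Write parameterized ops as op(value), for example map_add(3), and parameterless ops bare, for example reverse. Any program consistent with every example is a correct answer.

map_mul(7) | map_mul(-6) | map_add(8) | map_add(-3)

Check, running the answer program on each example:
  [-16, -21, 50, 37, -40, 9, -49, -39, -13, -32] -> [-112, -147, 350, 259, -280, 63, -343, -273, -91, -224] -> [672, 882, -2100, -1554, 1680, -378, 2058, 1638, 546, 1344] -> [680, 890, -2092, -1546, 1688, -370, 2066, 1646, 554, 1352] -> [677, 887, -2095, -1549, 1685, -373, 2063, 1643, 551, 1349]
  [36, 4, -10, -44, -12, -37, -45, 6, 3, -50] -> [252, 28, -70, -308, -84, -259, -315, 42, 21, -350] -> [-1512, -168, 420, 1848, 504, 1554, 1890, -252, -126, 2100] -> [-1504, -160, 428, 1856, 512, 1562, 1898, -244, -118, 2108] -> [-1507, -163, 425, 1853, 509, 1559, 1895, -247, -121, 2105]
  [-1, 19, -1, 22] -> [-7, 133, -7, 154] -> [42, -798, 42, -924] -> [50, -790, 50, -916] -> [47, -793, 47, -919]
  [-41, 40, -39, -29, 35, -46] -> [-287, 280, -273, -203, 245, -322] -> [1722, -1680, 1638, 1218, -1470, 1932] -> [1730, -1672, 1646, 1226, -1462, 1940] -> [1727, -1675, 1643, 1223, -1465, 1937]
  [-11, 20, 22, -12, 38] -> [-77, 140, 154, -84, 266] -> [462, -840, -924, 504, -1596] -> [470, -832, -916, 512, -1588] -> [467, -835, -919, 509, -1591]
  [38, 10, -5, 2, 9] -> [266, 70, -35, 14, 63] -> [-1596, -420, 210, -84, -378] -> [-1588, -412, 218, -76, -370] -> [-1591, -415, 215, -79, -373]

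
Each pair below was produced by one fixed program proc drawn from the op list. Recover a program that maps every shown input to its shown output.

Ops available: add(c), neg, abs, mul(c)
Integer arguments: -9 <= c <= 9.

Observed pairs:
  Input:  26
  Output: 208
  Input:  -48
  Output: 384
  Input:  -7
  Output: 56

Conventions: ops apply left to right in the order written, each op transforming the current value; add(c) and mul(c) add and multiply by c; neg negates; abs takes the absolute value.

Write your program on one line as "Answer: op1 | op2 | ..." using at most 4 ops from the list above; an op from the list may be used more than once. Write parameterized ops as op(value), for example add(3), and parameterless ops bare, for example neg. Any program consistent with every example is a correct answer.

abs | neg | mul(8) | abs

Check, running the answer program on each example:
  26 -> 26 -> -26 -> -208 -> 208
  -48 -> 48 -> -48 -> -384 -> 384
  -7 -> 7 -> -7 -> -56 -> 56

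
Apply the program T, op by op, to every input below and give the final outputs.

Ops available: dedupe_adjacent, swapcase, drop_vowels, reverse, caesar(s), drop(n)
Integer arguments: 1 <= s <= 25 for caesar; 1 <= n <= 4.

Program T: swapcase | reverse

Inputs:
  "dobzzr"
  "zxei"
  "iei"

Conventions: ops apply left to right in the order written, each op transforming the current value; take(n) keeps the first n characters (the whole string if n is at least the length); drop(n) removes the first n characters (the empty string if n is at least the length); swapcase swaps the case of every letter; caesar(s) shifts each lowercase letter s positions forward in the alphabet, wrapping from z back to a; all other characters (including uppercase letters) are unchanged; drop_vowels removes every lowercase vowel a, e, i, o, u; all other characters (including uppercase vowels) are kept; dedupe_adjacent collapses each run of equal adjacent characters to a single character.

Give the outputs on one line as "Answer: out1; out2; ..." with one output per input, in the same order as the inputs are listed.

"RZZBOD"; "IEXZ"; "IEI"

Execution, op by op:
  "dobzzr" -> "DOBZZR" -> "RZZBOD"
  "zxei" -> "ZXEI" -> "IEXZ"
  "iei" -> "IEI" -> "IEI"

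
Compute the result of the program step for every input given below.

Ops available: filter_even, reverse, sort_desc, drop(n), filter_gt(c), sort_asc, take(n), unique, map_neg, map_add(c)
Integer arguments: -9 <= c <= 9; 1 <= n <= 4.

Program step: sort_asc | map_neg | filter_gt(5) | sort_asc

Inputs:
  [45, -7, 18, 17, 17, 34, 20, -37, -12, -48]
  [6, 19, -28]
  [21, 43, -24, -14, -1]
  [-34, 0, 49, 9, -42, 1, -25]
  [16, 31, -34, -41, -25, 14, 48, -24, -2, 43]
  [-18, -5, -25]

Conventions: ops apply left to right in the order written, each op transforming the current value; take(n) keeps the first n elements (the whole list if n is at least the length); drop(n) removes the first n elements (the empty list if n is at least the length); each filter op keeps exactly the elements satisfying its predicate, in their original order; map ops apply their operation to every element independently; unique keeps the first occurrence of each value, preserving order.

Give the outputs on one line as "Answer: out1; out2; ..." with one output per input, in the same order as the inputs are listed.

[7, 12, 37, 48]; [28]; [14, 24]; [25, 34, 42]; [24, 25, 34, 41]; [18, 25]

Execution, op by op:
  [45, -7, 18, 17, 17, 34, 20, -37, -12, -48] -> [-48, -37, -12, -7, 17, 17, 18, 20, 34, 45] -> [48, 37, 12, 7, -17, -17, -18, -20, -34, -45] -> [48, 37, 12, 7] -> [7, 12, 37, 48]
  [6, 19, -28] -> [-28, 6, 19] -> [28, -6, -19] -> [28] -> [28]
  [21, 43, -24, -14, -1] -> [-24, -14, -1, 21, 43] -> [24, 14, 1, -21, -43] -> [24, 14] -> [14, 24]
  [-34, 0, 49, 9, -42, 1, -25] -> [-42, -34, -25, 0, 1, 9, 49] -> [42, 34, 25, 0, -1, -9, -49] -> [42, 34, 25] -> [25, 34, 42]
  [16, 31, -34, -41, -25, 14, 48, -24, -2, 43] -> [-41, -34, -25, -24, -2, 14, 16, 31, 43, 48] -> [41, 34, 25, 24, 2, -14, -16, -31, -43, -48] -> [41, 34, 25, 24] -> [24, 25, 34, 41]
  [-18, -5, -25] -> [-25, -18, -5] -> [25, 18, 5] -> [25, 18] -> [18, 25]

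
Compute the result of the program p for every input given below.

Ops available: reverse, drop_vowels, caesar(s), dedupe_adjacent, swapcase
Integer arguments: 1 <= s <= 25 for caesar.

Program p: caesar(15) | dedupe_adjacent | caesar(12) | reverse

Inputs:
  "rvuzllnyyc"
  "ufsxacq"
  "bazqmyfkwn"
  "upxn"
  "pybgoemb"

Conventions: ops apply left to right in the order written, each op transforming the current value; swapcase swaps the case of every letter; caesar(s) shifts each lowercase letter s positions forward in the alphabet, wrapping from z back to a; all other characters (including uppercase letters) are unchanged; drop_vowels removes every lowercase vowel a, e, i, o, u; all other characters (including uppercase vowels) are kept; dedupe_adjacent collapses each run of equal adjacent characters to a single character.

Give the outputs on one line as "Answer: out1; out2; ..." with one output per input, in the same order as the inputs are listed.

"dzomavws"; "rdbytgv"; "oxlgznrabc"; "oyqv"; "cnfphczq"

Execution, op by op:
  "rvuzllnyyc" -> "gkjoaacnnr" -> "gkjoacnr" -> "swvamozd" -> "dzomavws"
  "ufsxacq" -> "juhmprf" -> "juhmprf" -> "vgtybdr" -> "rdbytgv"
  "bazqmyfkwn" -> "qpofbnuzlc" -> "qpofbnuzlc" -> "cbarnzglxo" -> "oxlgznrabc"
  "upxn" -> "jemc" -> "jemc" -> "vqyo" -> "oyqv"
  "pybgoemb" -> "enqvdtbq" -> "enqvdtbq" -> "qzchpfnc" -> "cnfphczq"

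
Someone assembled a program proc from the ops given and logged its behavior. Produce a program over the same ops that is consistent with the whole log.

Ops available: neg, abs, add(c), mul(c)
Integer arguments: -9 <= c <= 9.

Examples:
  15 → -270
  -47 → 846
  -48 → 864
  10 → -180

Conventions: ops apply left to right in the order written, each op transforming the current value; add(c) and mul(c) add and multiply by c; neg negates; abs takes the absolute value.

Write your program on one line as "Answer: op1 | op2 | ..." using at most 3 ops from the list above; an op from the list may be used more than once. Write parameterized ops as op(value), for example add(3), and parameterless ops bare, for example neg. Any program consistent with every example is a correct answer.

mul(-2) | mul(9)

Check, running the answer program on each example:
  15 -> -30 -> -270
  -47 -> 94 -> 846
  -48 -> 96 -> 864
  10 -> -20 -> -180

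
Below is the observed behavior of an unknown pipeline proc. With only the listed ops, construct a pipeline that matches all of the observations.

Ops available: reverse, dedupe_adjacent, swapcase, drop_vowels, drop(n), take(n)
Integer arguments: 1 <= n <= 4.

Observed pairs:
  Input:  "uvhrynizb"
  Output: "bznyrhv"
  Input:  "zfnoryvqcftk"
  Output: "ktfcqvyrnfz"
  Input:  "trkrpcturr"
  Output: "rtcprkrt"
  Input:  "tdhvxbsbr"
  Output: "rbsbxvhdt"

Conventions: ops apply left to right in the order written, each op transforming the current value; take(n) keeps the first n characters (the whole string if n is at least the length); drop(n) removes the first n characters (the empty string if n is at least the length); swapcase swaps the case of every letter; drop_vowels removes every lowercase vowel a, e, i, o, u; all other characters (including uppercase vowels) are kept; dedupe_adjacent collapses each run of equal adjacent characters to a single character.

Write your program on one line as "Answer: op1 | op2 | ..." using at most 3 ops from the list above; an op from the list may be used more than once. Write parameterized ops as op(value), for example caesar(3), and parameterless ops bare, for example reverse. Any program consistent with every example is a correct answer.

reverse | dedupe_adjacent | drop_vowels

Check, running the answer program on each example:
  "uvhrynizb" -> "bzinyrhvu" -> "bzinyrhvu" -> "bznyrhv"
  "zfnoryvqcftk" -> "ktfcqvyronfz" -> "ktfcqvyronfz" -> "ktfcqvyrnfz"
  "trkrpcturr" -> "rrutcprkrt" -> "rutcprkrt" -> "rtcprkrt"
  "tdhvxbsbr" -> "rbsbxvhdt" -> "rbsbxvhdt" -> "rbsbxvhdt"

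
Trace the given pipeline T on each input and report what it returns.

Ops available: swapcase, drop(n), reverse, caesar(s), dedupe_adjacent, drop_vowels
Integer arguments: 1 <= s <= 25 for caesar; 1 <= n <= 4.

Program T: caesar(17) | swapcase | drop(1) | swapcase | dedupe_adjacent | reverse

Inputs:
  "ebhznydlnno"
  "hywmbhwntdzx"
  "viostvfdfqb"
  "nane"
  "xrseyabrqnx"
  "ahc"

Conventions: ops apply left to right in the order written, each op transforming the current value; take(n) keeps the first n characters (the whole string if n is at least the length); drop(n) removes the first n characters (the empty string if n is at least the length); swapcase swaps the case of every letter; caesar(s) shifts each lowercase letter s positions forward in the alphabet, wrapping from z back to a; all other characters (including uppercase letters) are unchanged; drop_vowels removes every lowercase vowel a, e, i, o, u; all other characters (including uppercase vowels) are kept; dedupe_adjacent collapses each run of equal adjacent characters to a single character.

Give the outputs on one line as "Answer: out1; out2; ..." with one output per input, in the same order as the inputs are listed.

Execution, op by op:
  "ebhznydlnno" -> "vsyqepuceef" -> "VSYQEPUCEEF" -> "SYQEPUCEEF" -> "syqepuceef" -> "syqepucef" -> "fecupeqys"
  "hywmbhwntdzx" -> "ypndsynekuqo" -> "YPNDSYNEKUQO" -> "PNDSYNEKUQO" -> "pndsynekuqo" -> "pndsynekuqo" -> "oqukenysdnp"
  "viostvfdfqb" -> "mzfjkmwuwhs" -> "MZFJKMWUWHS" -> "ZFJKMWUWHS" -> "zfjkmwuwhs" -> "zfjkmwuwhs" -> "shwuwmkjfz"
  "nane" -> "erev" -> "EREV" -> "REV" -> "rev" -> "rev" -> "ver"
  "xrseyabrqnx" -> "oijvprsiheo" -> "OIJVPRSIHEO" -> "IJVPRSIHEO" -> "ijvprsiheo" -> "ijvprsiheo" -> "oehisrpvji"
  "ahc" -> "ryt" -> "RYT" -> "YT" -> "yt" -> "yt" -> "ty"

"fecupeqys"; "oqukenysdnp"; "shwuwmkjfz"; "ver"; "oehisrpvji"; "ty"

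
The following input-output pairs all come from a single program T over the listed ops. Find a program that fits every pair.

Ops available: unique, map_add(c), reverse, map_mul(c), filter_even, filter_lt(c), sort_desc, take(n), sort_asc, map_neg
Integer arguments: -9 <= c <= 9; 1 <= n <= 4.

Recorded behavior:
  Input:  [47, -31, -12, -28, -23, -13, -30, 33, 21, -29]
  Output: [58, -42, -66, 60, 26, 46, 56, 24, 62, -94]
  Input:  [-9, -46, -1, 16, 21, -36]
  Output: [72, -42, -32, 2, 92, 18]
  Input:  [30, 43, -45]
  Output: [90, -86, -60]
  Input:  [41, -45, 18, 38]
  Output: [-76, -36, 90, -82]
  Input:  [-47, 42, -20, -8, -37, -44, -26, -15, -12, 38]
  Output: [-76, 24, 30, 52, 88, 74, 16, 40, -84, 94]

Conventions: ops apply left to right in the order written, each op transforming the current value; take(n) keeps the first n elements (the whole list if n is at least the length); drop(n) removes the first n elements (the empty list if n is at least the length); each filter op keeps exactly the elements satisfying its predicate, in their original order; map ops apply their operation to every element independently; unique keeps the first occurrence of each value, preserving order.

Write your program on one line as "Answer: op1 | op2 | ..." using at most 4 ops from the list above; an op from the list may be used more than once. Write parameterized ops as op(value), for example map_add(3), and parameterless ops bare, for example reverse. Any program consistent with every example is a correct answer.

reverse | map_neg | map_mul(2)

Check, running the answer program on each example:
  [47, -31, -12, -28, -23, -13, -30, 33, 21, -29] -> [-29, 21, 33, -30, -13, -23, -28, -12, -31, 47] -> [29, -21, -33, 30, 13, 23, 28, 12, 31, -47] -> [58, -42, -66, 60, 26, 46, 56, 24, 62, -94]
  [-9, -46, -1, 16, 21, -36] -> [-36, 21, 16, -1, -46, -9] -> [36, -21, -16, 1, 46, 9] -> [72, -42, -32, 2, 92, 18]
  [30, 43, -45] -> [-45, 43, 30] -> [45, -43, -30] -> [90, -86, -60]
  [41, -45, 18, 38] -> [38, 18, -45, 41] -> [-38, -18, 45, -41] -> [-76, -36, 90, -82]
  [-47, 42, -20, -8, -37, -44, -26, -15, -12, 38] -> [38, -12, -15, -26, -44, -37, -8, -20, 42, -47] -> [-38, 12, 15, 26, 44, 37, 8, 20, -42, 47] -> [-76, 24, 30, 52, 88, 74, 16, 40, -84, 94]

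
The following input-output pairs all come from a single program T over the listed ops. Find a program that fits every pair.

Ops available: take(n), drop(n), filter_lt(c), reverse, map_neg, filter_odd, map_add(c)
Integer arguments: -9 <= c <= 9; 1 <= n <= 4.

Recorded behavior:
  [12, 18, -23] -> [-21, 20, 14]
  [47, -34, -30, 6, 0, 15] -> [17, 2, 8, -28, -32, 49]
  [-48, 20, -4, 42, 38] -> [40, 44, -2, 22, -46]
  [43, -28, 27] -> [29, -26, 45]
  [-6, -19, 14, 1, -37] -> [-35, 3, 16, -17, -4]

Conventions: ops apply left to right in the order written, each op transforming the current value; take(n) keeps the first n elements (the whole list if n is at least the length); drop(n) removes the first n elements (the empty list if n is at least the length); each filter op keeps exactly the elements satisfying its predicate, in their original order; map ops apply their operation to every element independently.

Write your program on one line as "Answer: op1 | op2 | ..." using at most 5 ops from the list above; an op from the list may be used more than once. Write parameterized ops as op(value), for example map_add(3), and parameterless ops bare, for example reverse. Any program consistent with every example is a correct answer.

map_neg | reverse | map_add(5) | map_neg | map_add(7)

Check, running the answer program on each example:
  [12, 18, -23] -> [-12, -18, 23] -> [23, -18, -12] -> [28, -13, -7] -> [-28, 13, 7] -> [-21, 20, 14]
  [47, -34, -30, 6, 0, 15] -> [-47, 34, 30, -6, 0, -15] -> [-15, 0, -6, 30, 34, -47] -> [-10, 5, -1, 35, 39, -42] -> [10, -5, 1, -35, -39, 42] -> [17, 2, 8, -28, -32, 49]
  [-48, 20, -4, 42, 38] -> [48, -20, 4, -42, -38] -> [-38, -42, 4, -20, 48] -> [-33, -37, 9, -15, 53] -> [33, 37, -9, 15, -53] -> [40, 44, -2, 22, -46]
  [43, -28, 27] -> [-43, 28, -27] -> [-27, 28, -43] -> [-22, 33, -38] -> [22, -33, 38] -> [29, -26, 45]
  [-6, -19, 14, 1, -37] -> [6, 19, -14, -1, 37] -> [37, -1, -14, 19, 6] -> [42, 4, -9, 24, 11] -> [-42, -4, 9, -24, -11] -> [-35, 3, 16, -17, -4]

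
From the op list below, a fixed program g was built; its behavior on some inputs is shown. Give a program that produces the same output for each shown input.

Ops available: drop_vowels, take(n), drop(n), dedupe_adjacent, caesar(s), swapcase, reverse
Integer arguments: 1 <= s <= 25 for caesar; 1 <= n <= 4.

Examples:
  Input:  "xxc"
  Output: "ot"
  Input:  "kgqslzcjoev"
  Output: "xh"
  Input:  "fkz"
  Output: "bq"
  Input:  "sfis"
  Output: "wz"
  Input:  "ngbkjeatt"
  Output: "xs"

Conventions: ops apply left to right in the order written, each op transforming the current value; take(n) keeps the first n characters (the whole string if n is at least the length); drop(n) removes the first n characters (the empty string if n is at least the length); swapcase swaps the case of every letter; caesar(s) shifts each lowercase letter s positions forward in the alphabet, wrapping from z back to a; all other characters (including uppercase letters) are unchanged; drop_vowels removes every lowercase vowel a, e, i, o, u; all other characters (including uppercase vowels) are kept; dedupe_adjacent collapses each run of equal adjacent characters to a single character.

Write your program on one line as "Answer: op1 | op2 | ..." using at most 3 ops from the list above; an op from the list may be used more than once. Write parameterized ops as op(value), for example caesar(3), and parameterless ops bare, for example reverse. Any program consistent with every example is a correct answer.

take(3) | drop(1) | caesar(17)

Check, running the answer program on each example:
  "xxc" -> "xxc" -> "xc" -> "ot"
  "kgqslzcjoev" -> "kgq" -> "gq" -> "xh"
  "fkz" -> "fkz" -> "kz" -> "bq"
  "sfis" -> "sfi" -> "fi" -> "wz"
  "ngbkjeatt" -> "ngb" -> "gb" -> "xs"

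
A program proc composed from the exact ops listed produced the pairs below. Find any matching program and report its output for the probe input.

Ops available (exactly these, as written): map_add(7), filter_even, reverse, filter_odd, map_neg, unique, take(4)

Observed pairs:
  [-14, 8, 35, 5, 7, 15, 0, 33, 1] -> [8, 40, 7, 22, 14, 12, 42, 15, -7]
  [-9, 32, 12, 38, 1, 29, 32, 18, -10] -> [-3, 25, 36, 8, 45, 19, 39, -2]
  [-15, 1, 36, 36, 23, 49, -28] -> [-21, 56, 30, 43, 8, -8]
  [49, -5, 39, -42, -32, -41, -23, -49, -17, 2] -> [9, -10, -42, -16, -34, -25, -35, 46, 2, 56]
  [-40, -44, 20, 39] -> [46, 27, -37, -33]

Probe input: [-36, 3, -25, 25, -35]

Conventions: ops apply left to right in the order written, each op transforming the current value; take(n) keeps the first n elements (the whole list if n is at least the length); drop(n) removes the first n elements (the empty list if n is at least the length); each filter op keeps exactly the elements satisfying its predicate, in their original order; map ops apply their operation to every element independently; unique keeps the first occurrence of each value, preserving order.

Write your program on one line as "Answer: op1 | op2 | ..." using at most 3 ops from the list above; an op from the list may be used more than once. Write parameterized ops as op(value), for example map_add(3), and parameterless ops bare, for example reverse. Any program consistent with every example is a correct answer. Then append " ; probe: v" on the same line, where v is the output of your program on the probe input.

map_add(7) | unique | reverse ; probe: [-28, 32, -18, 10, -29]

Check, running the answer program on each example:
  [-14, 8, 35, 5, 7, 15, 0, 33, 1] -> [-7, 15, 42, 12, 14, 22, 7, 40, 8] -> [-7, 15, 42, 12, 14, 22, 7, 40, 8] -> [8, 40, 7, 22, 14, 12, 42, 15, -7]
  [-9, 32, 12, 38, 1, 29, 32, 18, -10] -> [-2, 39, 19, 45, 8, 36, 39, 25, -3] -> [-2, 39, 19, 45, 8, 36, 25, -3] -> [-3, 25, 36, 8, 45, 19, 39, -2]
  [-15, 1, 36, 36, 23, 49, -28] -> [-8, 8, 43, 43, 30, 56, -21] -> [-8, 8, 43, 30, 56, -21] -> [-21, 56, 30, 43, 8, -8]
  [49, -5, 39, -42, -32, -41, -23, -49, -17, 2] -> [56, 2, 46, -35, -25, -34, -16, -42, -10, 9] -> [56, 2, 46, -35, -25, -34, -16, -42, -10, 9] -> [9, -10, -42, -16, -34, -25, -35, 46, 2, 56]
  [-40, -44, 20, 39] -> [-33, -37, 27, 46] -> [-33, -37, 27, 46] -> [46, 27, -37, -33]
  probe: [-36, 3, -25, 25, -35] -> [-29, 10, -18, 32, -28] -> [-29, 10, -18, 32, -28] -> [-28, 32, -18, 10, -29]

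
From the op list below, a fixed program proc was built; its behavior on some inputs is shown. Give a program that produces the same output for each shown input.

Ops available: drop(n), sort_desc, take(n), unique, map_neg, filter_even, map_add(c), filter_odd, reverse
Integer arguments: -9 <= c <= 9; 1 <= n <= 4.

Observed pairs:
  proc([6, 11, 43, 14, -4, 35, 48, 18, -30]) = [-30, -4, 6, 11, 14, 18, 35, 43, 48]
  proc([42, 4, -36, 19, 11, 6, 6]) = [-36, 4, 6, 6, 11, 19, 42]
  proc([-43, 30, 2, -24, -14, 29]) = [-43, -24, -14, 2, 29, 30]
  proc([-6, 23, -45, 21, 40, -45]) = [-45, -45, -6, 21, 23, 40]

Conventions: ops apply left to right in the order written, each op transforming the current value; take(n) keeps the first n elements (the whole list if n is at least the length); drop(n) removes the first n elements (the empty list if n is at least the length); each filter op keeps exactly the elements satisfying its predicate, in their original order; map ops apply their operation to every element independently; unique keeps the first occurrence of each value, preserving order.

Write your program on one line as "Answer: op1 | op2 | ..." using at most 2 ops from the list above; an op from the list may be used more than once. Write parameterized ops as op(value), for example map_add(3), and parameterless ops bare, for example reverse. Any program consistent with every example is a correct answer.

sort_desc | reverse

Check, running the answer program on each example:
  [6, 11, 43, 14, -4, 35, 48, 18, -30] -> [48, 43, 35, 18, 14, 11, 6, -4, -30] -> [-30, -4, 6, 11, 14, 18, 35, 43, 48]
  [42, 4, -36, 19, 11, 6, 6] -> [42, 19, 11, 6, 6, 4, -36] -> [-36, 4, 6, 6, 11, 19, 42]
  [-43, 30, 2, -24, -14, 29] -> [30, 29, 2, -14, -24, -43] -> [-43, -24, -14, 2, 29, 30]
  [-6, 23, -45, 21, 40, -45] -> [40, 23, 21, -6, -45, -45] -> [-45, -45, -6, 21, 23, 40]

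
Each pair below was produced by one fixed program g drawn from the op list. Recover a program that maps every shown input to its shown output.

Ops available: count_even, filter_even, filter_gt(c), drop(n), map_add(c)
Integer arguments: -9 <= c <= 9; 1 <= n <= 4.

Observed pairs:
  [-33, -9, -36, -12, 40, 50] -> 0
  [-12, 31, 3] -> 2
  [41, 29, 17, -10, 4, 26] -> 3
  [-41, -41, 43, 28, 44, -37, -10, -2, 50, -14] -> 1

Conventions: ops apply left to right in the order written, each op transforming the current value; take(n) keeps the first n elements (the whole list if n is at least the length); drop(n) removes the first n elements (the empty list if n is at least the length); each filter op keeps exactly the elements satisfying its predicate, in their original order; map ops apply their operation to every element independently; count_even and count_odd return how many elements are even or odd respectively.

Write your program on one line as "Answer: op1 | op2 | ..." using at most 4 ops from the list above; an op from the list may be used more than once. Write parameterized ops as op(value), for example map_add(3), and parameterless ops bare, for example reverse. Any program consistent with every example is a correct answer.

filter_gt(-3) | map_add(2) | map_add(7) | count_even

Check, running the answer program on each example:
  [-33, -9, -36, -12, 40, 50] -> [40, 50] -> [42, 52] -> [49, 59] -> 0
  [-12, 31, 3] -> [31, 3] -> [33, 5] -> [40, 12] -> 2
  [41, 29, 17, -10, 4, 26] -> [41, 29, 17, 4, 26] -> [43, 31, 19, 6, 28] -> [50, 38, 26, 13, 35] -> 3
  [-41, -41, 43, 28, 44, -37, -10, -2, 50, -14] -> [43, 28, 44, -2, 50] -> [45, 30, 46, 0, 52] -> [52, 37, 53, 7, 59] -> 1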